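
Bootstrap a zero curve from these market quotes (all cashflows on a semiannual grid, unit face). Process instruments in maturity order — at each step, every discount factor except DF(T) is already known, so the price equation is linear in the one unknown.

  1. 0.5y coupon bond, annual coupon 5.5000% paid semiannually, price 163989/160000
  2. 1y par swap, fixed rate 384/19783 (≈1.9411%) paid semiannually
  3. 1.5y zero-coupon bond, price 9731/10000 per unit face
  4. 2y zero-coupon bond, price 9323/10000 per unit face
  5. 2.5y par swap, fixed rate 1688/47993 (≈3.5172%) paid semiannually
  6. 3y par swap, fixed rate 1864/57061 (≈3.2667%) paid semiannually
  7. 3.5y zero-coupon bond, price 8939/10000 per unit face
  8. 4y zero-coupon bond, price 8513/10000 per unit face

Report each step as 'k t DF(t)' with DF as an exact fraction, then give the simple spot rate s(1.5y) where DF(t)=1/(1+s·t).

1 1/2 399/400
2 1 613/625
3 3/2 9731/10000
4 2 9323/10000
5 5/2 2289/2500
6 3 2267/2500
7 7/2 8939/10000
8 4 8513/10000
s(1.5y) = (1/(9731/10000) − 1)/(3/2) = 538/29193 ≈ 1.8429%

step 1 [0.5y] bond c/2=11/400: DF=(163989/160000 − 11/400·(0))/(1+11/400) = 399/400 ≈ 0.997500
step 2 [1y] swap r/2=192/19783: DF=(1 − 192/19783·(0.997500))/(1+192/19783) = 613/625 ≈ 0.980800
step 3 [1.5y] zero: DF = P = 9731/10000 ≈ 0.973100
step 4 [2y] zero: DF = P = 9323/10000 ≈ 0.932300
step 5 [2.5y] swap r/2=844/47993: DF=(1 − 844/47993·(0.997500+0.980800+0.973100+0.932300))/(1+844/47993) = 2289/2500 ≈ 0.915600
step 6 [3y] swap r/2=932/57061: DF=(1 − 932/57061·(0.997500+0.980800+0.973100+0.932300+0.915600))/(1+932/57061) = 2267/2500 ≈ 0.906800
step 7 [3.5y] zero: DF = P = 8939/10000 ≈ 0.893900
step 8 [4y] zero: DF = P = 8513/10000 ≈ 0.851300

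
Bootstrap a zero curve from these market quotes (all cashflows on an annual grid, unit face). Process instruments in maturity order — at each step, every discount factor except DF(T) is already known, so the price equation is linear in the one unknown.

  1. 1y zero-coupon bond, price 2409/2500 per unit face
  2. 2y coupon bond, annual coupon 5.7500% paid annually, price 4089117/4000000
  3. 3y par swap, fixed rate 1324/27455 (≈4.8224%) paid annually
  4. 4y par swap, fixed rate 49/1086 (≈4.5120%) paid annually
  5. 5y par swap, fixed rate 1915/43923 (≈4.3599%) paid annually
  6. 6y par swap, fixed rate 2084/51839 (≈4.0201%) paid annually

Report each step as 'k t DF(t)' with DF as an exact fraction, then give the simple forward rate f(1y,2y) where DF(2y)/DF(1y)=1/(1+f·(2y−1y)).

1 1 2409/2500
2 2 9143/10000
3 3 2169/2500
4 4 8383/10000
5 5 1617/2000
6 6 1979/2500
f(1y,2y) = ((2409/2500)/(9143/10000) − 1)/(1) = 493/9143 ≈ 5.3921%

step 1 [1y] zero: DF = P = 2409/2500 ≈ 0.963600
step 2 [2y] bond c/1=23/400: DF=(4089117/4000000 − 23/400·(0.963600))/(1+23/400) = 9143/10000 ≈ 0.914300
step 3 [3y] swap r/1=1324/27455: DF=(1 − 1324/27455·(0.963600+0.914300))/(1+1324/27455) = 2169/2500 ≈ 0.867600
step 4 [4y] swap r/1=49/1086: DF=(1 − 49/1086·(0.963600+0.914300+0.867600))/(1+49/1086) = 8383/10000 ≈ 0.838300
step 5 [5y] swap r/1=1915/43923: DF=(1 − 1915/43923·(0.963600+0.914300+0.867600+0.838300))/(1+1915/43923) = 1617/2000 ≈ 0.808500
step 6 [6y] swap r/1=2084/51839: DF=(1 − 2084/51839·(0.963600+0.914300+0.867600+0.838300+0.808500))/(1+2084/51839) = 1979/2500 ≈ 0.791600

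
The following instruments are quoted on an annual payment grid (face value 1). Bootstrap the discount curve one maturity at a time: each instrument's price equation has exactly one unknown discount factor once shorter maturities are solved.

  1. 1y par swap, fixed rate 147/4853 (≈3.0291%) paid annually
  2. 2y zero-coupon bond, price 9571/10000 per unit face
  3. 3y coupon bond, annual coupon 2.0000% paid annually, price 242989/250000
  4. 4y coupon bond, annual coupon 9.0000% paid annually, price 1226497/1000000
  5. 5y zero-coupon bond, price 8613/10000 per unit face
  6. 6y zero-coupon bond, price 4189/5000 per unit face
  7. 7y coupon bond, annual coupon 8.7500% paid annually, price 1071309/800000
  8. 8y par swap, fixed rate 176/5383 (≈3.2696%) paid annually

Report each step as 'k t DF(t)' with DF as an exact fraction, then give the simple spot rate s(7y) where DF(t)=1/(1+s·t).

1 1 4853/5000
2 2 9571/10000
3 3 9151/10000
4 4 1781/2000
5 5 8613/10000
6 6 4189/5000
7 7 7943/10000
8 8 482/625
s(7y) = (1/(7943/10000) − 1)/(7) = 2057/55601 ≈ 3.6996%

step 1 [1y] swap r/1=147/4853: DF=(1 − 147/4853·(0))/(1+147/4853) = 4853/5000 ≈ 0.970600
step 2 [2y] zero: DF = P = 9571/10000 ≈ 0.957100
step 3 [3y] bond c/1=1/50: DF=(242989/250000 − 1/50·(0.970600+0.957100))/(1+1/50) = 9151/10000 ≈ 0.915100
step 4 [4y] bond c/1=9/100: DF=(1226497/1000000 − 9/100·(0.970600+0.957100+0.915100))/(1+9/100) = 1781/2000 ≈ 0.890500
step 5 [5y] zero: DF = P = 8613/10000 ≈ 0.861300
step 6 [6y] zero: DF = P = 4189/5000 ≈ 0.837800
step 7 [7y] bond c/1=7/80: DF=(1071309/800000 − 7/80·(0.970600+0.957100+0.915100+0.890500+0.861300+0.837800))/(1+7/80) = 7943/10000 ≈ 0.794300
step 8 [8y] swap r/1=176/5383: DF=(1 − 176/5383·(0.970600+0.957100+0.915100+0.890500+0.861300+0.837800+0.794300))/(1+176/5383) = 482/625 ≈ 0.771200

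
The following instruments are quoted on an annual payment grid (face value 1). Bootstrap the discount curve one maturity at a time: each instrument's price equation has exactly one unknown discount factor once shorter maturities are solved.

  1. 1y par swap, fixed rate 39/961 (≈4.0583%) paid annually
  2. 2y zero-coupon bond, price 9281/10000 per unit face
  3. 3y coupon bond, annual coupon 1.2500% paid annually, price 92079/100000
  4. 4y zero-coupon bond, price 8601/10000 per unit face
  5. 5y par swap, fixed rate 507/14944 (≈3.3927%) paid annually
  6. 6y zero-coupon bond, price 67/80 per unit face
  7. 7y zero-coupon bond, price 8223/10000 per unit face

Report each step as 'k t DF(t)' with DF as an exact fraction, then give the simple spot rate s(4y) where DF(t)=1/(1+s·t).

1 1 961/1000
2 2 9281/10000
3 3 8861/10000
4 4 8601/10000
5 5 8479/10000
6 6 67/80
7 7 8223/10000
s(4y) = (1/(8601/10000) − 1)/(4) = 1399/34404 ≈ 4.0664%

step 1 [1y] swap r/1=39/961: DF=(1 − 39/961·(0))/(1+39/961) = 961/1000 ≈ 0.961000
step 2 [2y] zero: DF = P = 9281/10000 ≈ 0.928100
step 3 [3y] bond c/1=1/80: DF=(92079/100000 − 1/80·(0.961000+0.928100))/(1+1/80) = 8861/10000 ≈ 0.886100
step 4 [4y] zero: DF = P = 8601/10000 ≈ 0.860100
step 5 [5y] swap r/1=507/14944: DF=(1 − 507/14944·(0.961000+0.928100+0.886100+0.860100))/(1+507/14944) = 8479/10000 ≈ 0.847900
step 6 [6y] zero: DF = P = 67/80 ≈ 0.837500
step 7 [7y] zero: DF = P = 8223/10000 ≈ 0.822300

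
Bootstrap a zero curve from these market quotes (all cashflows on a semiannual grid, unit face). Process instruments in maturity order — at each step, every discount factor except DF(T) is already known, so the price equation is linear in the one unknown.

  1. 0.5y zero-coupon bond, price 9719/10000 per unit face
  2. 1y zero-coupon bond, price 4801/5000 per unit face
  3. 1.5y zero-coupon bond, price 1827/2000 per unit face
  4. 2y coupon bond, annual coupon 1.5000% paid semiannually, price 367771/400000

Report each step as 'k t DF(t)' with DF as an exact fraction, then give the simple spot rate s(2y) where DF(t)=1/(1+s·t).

step 1 [0.5y] zero: DF = P = 9719/10000 ≈ 0.971900
step 2 [1y] zero: DF = P = 4801/5000 ≈ 0.960200
step 3 [1.5y] zero: DF = P = 1827/2000 ≈ 0.913500
step 4 [2y] bond c/2=3/400: DF=(367771/400000 − 3/400·(0.971900+0.960200+0.913500))/(1+3/400) = 4457/5000 ≈ 0.891400

1 1/2 9719/10000
2 1 4801/5000
3 3/2 1827/2000
4 2 4457/5000
s(2y) = (1/(4457/5000) − 1)/(2) = 543/8914 ≈ 6.0915%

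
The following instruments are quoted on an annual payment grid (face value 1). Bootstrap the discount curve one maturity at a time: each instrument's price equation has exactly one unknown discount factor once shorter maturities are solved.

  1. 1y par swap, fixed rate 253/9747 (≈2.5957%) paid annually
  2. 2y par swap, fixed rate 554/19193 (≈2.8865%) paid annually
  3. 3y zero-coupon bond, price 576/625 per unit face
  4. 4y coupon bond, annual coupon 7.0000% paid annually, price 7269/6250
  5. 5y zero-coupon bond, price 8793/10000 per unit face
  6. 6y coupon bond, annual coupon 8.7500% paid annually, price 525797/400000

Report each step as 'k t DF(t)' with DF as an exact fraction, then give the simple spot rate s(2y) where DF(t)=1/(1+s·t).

1 1 9747/10000
2 2 4723/5000
3 3 576/625
4 4 9011/10000
5 5 8793/10000
6 6 8369/10000
s(2y) = (1/(4723/5000) − 1)/(2) = 277/9446 ≈ 2.9325%

step 1 [1y] swap r/1=253/9747: DF=(1 − 253/9747·(0))/(1+253/9747) = 9747/10000 ≈ 0.974700
step 2 [2y] swap r/1=554/19193: DF=(1 − 554/19193·(0.974700))/(1+554/19193) = 4723/5000 ≈ 0.944600
step 3 [3y] zero: DF = P = 576/625 ≈ 0.921600
step 4 [4y] bond c/1=7/100: DF=(7269/6250 − 7/100·(0.974700+0.944600+0.921600))/(1+7/100) = 9011/10000 ≈ 0.901100
step 5 [5y] zero: DF = P = 8793/10000 ≈ 0.879300
step 6 [6y] bond c/1=7/80: DF=(525797/400000 − 7/80·(0.974700+0.944600+0.921600+0.901100+0.879300))/(1+7/80) = 8369/10000 ≈ 0.836900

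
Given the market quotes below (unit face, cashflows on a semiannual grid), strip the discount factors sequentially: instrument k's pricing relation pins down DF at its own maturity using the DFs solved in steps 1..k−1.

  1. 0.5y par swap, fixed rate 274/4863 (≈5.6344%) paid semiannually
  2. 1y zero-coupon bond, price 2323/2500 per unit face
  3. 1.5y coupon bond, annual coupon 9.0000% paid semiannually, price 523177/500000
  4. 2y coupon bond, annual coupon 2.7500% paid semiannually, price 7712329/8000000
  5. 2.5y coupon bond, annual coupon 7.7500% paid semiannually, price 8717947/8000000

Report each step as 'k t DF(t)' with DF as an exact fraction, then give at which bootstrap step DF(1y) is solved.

1 1/2 4863/5000
2 1 2323/2500
3 3/2 4597/5000
4 2 9127/10000
5 5/2 4549/5000
DF(1y) is solved at step 2

step 1 [0.5y] swap r/2=137/4863: DF=(1 − 137/4863·(0))/(1+137/4863) = 4863/5000 ≈ 0.972600
step 2 [1y] zero: DF = P = 2323/2500 ≈ 0.929200
step 3 [1.5y] bond c/2=9/200: DF=(523177/500000 − 9/200·(0.972600+0.929200))/(1+9/200) = 4597/5000 ≈ 0.919400
step 4 [2y] bond c/2=11/800: DF=(7712329/8000000 − 11/800·(0.972600+0.929200+0.919400))/(1+11/800) = 9127/10000 ≈ 0.912700
step 5 [2.5y] bond c/2=31/800: DF=(8717947/8000000 − 31/800·(0.972600+0.929200+0.919400+0.912700))/(1+31/800) = 4549/5000 ≈ 0.909800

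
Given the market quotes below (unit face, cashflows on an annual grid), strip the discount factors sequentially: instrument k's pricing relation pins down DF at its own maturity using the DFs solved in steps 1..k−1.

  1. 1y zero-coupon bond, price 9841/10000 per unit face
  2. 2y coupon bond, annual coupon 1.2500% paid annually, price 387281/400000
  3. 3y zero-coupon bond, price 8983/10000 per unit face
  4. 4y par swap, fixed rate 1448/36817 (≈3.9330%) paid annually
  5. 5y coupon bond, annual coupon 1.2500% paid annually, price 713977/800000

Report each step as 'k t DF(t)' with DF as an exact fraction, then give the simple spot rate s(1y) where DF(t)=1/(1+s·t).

1 1 9841/10000
2 2 9441/10000
3 3 8983/10000
4 4 1069/1250
5 5 209/250
s(1y) = (1/(9841/10000) − 1)/(1) = 159/9841 ≈ 1.6157%

step 1 [1y] zero: DF = P = 9841/10000 ≈ 0.984100
step 2 [2y] bond c/1=1/80: DF=(387281/400000 − 1/80·(0.984100))/(1+1/80) = 9441/10000 ≈ 0.944100
step 3 [3y] zero: DF = P = 8983/10000 ≈ 0.898300
step 4 [4y] swap r/1=1448/36817: DF=(1 − 1448/36817·(0.984100+0.944100+0.898300))/(1+1448/36817) = 1069/1250 ≈ 0.855200
step 5 [5y] bond c/1=1/80: DF=(713977/800000 − 1/80·(0.984100+0.944100+0.898300+0.855200))/(1+1/80) = 209/250 ≈ 0.836000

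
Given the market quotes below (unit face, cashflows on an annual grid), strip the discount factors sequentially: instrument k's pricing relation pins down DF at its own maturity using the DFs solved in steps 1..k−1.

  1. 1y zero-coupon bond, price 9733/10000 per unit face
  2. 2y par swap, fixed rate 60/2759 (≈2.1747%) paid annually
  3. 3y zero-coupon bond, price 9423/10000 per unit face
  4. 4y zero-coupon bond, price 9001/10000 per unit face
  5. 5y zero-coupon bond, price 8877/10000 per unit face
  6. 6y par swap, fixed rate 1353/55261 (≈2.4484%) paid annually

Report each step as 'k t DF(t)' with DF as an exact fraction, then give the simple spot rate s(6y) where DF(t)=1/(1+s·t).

step 1 [1y] zero: DF = P = 9733/10000 ≈ 0.973300
step 2 [2y] swap r/1=60/2759: DF=(1 − 60/2759·(0.973300))/(1+60/2759) = 479/500 ≈ 0.958000
step 3 [3y] zero: DF = P = 9423/10000 ≈ 0.942300
step 4 [4y] zero: DF = P = 9001/10000 ≈ 0.900100
step 5 [5y] zero: DF = P = 8877/10000 ≈ 0.887700
step 6 [6y] swap r/1=1353/55261: DF=(1 − 1353/55261·(0.973300+0.958000+0.942300+0.900100+0.887700))/(1+1353/55261) = 8647/10000 ≈ 0.864700

1 1 9733/10000
2 2 479/500
3 3 9423/10000
4 4 9001/10000
5 5 8877/10000
6 6 8647/10000
s(6y) = (1/(8647/10000) − 1)/(6) = 451/17294 ≈ 2.6078%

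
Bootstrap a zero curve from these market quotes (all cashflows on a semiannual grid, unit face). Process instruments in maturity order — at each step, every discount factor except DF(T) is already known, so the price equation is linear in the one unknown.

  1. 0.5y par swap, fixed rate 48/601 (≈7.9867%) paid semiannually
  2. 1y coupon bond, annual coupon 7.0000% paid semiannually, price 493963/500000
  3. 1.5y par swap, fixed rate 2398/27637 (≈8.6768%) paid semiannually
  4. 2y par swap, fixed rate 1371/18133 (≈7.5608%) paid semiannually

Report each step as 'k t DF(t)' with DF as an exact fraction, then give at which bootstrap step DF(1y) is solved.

1 1/2 601/625
2 1 461/500
3 3/2 8801/10000
4 2 8629/10000
DF(1y) is solved at step 2

step 1 [0.5y] swap r/2=24/601: DF=(1 − 24/601·(0))/(1+24/601) = 601/625 ≈ 0.961600
step 2 [1y] bond c/2=7/200: DF=(493963/500000 − 7/200·(0.961600))/(1+7/200) = 461/500 ≈ 0.922000
step 3 [1.5y] swap r/2=1199/27637: DF=(1 − 1199/27637·(0.961600+0.922000))/(1+1199/27637) = 8801/10000 ≈ 0.880100
step 4 [2y] swap r/2=1371/36266: DF=(1 − 1371/36266·(0.961600+0.922000+0.880100))/(1+1371/36266) = 8629/10000 ≈ 0.862900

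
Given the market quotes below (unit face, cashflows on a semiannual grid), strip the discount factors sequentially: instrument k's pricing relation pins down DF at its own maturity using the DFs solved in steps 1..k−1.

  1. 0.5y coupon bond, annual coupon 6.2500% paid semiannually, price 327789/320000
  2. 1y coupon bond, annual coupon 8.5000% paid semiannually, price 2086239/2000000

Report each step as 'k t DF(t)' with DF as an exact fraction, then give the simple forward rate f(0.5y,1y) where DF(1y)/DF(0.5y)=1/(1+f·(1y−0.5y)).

step 1 [0.5y] bond c/2=1/32: DF=(327789/320000 − 1/32·(0))/(1+1/32) = 9933/10000 ≈ 0.993300
step 2 [1y] bond c/2=17/400: DF=(2086239/2000000 − 17/400·(0.993300))/(1+17/400) = 9601/10000 ≈ 0.960100

1 1/2 9933/10000
2 1 9601/10000
f(0.5y,1y) = ((9933/10000)/(9601/10000) − 1)/(1/2) = 664/9601 ≈ 6.9159%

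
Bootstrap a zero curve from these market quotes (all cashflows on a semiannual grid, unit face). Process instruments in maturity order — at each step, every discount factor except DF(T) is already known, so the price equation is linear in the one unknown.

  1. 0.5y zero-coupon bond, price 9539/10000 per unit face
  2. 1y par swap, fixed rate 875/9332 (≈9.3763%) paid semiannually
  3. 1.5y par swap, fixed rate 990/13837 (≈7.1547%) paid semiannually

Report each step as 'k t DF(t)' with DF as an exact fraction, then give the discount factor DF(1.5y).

step 1 [0.5y] zero: DF = P = 9539/10000 ≈ 0.953900
step 2 [1y] swap r/2=875/18664: DF=(1 − 875/18664·(0.953900))/(1+875/18664) = 73/80 ≈ 0.912500
step 3 [1.5y] swap r/2=495/13837: DF=(1 − 495/13837·(0.953900+0.912500))/(1+495/13837) = 901/1000 ≈ 0.901000

1 1/2 9539/10000
2 1 73/80
3 3/2 901/1000
DF(1.5y) = 901/1000 ≈ 0.901000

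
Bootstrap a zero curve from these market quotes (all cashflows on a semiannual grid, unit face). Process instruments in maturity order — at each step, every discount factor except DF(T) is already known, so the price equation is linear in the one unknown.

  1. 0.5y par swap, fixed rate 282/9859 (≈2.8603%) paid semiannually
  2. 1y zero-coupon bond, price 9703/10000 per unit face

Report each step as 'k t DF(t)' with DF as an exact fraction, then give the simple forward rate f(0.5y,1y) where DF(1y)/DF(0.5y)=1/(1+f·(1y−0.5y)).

1 1/2 9859/10000
2 1 9703/10000
f(0.5y,1y) = ((9859/10000)/(9703/10000) − 1)/(1/2) = 312/9703 ≈ 3.2155%

step 1 [0.5y] swap r/2=141/9859: DF=(1 − 141/9859·(0))/(1+141/9859) = 9859/10000 ≈ 0.985900
step 2 [1y] zero: DF = P = 9703/10000 ≈ 0.970300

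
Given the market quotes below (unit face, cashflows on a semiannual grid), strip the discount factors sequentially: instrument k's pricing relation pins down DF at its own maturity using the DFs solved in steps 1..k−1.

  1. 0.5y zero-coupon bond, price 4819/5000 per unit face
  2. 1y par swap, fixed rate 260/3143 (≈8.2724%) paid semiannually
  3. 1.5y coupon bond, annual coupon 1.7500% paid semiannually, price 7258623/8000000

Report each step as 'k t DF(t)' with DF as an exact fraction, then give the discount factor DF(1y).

1 1/2 4819/5000
2 1 461/500
3 3/2 8831/10000
DF(1y) = 461/500 ≈ 0.922000

step 1 [0.5y] zero: DF = P = 4819/5000 ≈ 0.963800
step 2 [1y] swap r/2=130/3143: DF=(1 − 130/3143·(0.963800))/(1+130/3143) = 461/500 ≈ 0.922000
step 3 [1.5y] bond c/2=7/800: DF=(7258623/8000000 − 7/800·(0.963800+0.922000))/(1+7/800) = 8831/10000 ≈ 0.883100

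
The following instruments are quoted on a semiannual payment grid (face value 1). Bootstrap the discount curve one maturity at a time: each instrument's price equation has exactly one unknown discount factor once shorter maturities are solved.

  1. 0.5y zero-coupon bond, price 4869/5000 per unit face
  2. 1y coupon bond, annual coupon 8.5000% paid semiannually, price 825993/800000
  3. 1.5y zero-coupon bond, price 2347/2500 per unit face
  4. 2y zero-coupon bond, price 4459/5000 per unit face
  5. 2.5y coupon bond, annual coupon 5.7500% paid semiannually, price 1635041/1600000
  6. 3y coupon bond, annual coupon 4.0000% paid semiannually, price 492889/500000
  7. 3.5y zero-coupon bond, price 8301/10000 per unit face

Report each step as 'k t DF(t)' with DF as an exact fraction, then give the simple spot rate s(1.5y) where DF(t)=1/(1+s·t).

1 1/2 4869/5000
2 1 9507/10000
3 3/2 2347/2500
4 2 4459/5000
5 5/2 2221/2500
6 3 4377/5000
7 7/2 8301/10000
s(1.5y) = (1/(2347/2500) − 1)/(3/2) = 102/2347 ≈ 4.3460%

step 1 [0.5y] zero: DF = P = 4869/5000 ≈ 0.973800
step 2 [1y] bond c/2=17/400: DF=(825993/800000 − 17/400·(0.973800))/(1+17/400) = 9507/10000 ≈ 0.950700
step 3 [1.5y] zero: DF = P = 2347/2500 ≈ 0.938800
step 4 [2y] zero: DF = P = 4459/5000 ≈ 0.891800
step 5 [2.5y] bond c/2=23/800: DF=(1635041/1600000 − 23/800·(0.973800+0.950700+0.938800+0.891800))/(1+23/800) = 2221/2500 ≈ 0.888400
step 6 [3y] bond c/2=1/50: DF=(492889/500000 − 1/50·(0.973800+0.950700+0.938800+0.891800+0.888400))/(1+1/50) = 4377/5000 ≈ 0.875400
step 7 [3.5y] zero: DF = P = 8301/10000 ≈ 0.830100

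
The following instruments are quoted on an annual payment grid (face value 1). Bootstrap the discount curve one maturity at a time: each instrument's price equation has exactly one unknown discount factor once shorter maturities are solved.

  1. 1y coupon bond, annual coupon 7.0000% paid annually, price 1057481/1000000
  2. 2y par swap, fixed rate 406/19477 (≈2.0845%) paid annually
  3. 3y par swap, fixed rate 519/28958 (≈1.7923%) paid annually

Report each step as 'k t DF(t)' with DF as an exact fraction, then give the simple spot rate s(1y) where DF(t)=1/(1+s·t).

1 1 9883/10000
2 2 4797/5000
3 3 9481/10000
s(1y) = (1/(9883/10000) − 1)/(1) = 117/9883 ≈ 1.1839%

step 1 [1y] bond c/1=7/100: DF=(1057481/1000000 − 7/100·(0))/(1+7/100) = 9883/10000 ≈ 0.988300
step 2 [2y] swap r/1=406/19477: DF=(1 − 406/19477·(0.988300))/(1+406/19477) = 4797/5000 ≈ 0.959400
step 3 [3y] swap r/1=519/28958: DF=(1 − 519/28958·(0.988300+0.959400))/(1+519/28958) = 9481/10000 ≈ 0.948100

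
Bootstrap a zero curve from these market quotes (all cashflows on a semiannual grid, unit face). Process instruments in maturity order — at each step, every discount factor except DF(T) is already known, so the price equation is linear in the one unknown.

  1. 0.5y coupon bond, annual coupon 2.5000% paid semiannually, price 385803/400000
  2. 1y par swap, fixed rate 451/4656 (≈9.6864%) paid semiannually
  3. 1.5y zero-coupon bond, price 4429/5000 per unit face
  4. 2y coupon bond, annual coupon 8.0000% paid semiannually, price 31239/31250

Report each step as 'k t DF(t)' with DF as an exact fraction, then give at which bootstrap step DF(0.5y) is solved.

1 1/2 4763/5000
2 1 4549/5000
3 3/2 4429/5000
4 2 1711/2000
DF(0.5y) is solved at step 1

step 1 [0.5y] bond c/2=1/80: DF=(385803/400000 − 1/80·(0))/(1+1/80) = 4763/5000 ≈ 0.952600
step 2 [1y] swap r/2=451/9312: DF=(1 − 451/9312·(0.952600))/(1+451/9312) = 4549/5000 ≈ 0.909800
step 3 [1.5y] zero: DF = P = 4429/5000 ≈ 0.885800
step 4 [2y] bond c/2=1/25: DF=(31239/31250 − 1/25·(0.952600+0.909800+0.885800))/(1+1/25) = 1711/2000 ≈ 0.855500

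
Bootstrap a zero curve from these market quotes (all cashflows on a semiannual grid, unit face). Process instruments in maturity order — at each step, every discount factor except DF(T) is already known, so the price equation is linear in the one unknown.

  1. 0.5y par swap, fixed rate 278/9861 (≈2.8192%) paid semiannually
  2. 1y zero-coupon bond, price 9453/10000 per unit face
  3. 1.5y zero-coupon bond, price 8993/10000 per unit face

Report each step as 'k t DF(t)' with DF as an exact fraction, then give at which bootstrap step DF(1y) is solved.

step 1 [0.5y] swap r/2=139/9861: DF=(1 − 139/9861·(0))/(1+139/9861) = 9861/10000 ≈ 0.986100
step 2 [1y] zero: DF = P = 9453/10000 ≈ 0.945300
step 3 [1.5y] zero: DF = P = 8993/10000 ≈ 0.899300

1 1/2 9861/10000
2 1 9453/10000
3 3/2 8993/10000
DF(1y) is solved at step 2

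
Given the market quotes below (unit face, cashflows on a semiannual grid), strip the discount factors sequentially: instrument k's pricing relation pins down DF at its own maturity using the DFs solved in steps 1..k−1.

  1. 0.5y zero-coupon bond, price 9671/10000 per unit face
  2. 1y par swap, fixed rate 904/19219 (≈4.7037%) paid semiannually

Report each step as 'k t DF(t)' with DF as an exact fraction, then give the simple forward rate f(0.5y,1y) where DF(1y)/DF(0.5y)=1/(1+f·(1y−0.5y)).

step 1 [0.5y] zero: DF = P = 9671/10000 ≈ 0.967100
step 2 [1y] swap r/2=452/19219: DF=(1 − 452/19219·(0.967100))/(1+452/19219) = 2387/2500 ≈ 0.954800

1 1/2 9671/10000
2 1 2387/2500
f(0.5y,1y) = ((9671/10000)/(2387/2500) − 1)/(1/2) = 123/4774 ≈ 2.5765%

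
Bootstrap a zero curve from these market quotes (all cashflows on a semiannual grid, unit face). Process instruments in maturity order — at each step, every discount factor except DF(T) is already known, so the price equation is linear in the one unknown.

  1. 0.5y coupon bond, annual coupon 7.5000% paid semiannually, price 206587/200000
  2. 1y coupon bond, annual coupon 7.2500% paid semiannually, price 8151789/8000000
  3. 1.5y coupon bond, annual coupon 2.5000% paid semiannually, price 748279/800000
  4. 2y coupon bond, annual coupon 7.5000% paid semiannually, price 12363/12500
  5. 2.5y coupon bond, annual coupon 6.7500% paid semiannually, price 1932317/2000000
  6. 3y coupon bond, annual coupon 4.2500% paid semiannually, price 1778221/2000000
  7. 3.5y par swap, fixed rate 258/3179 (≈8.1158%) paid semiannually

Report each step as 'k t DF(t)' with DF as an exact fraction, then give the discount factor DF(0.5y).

1 1/2 2489/2500
2 1 1897/2000
3 3/2 4499/5000
4 2 1701/2000
5 5/2 407/500
6 3 971/1250
7 7/2 7549/10000
DF(0.5y) = 2489/2500 ≈ 0.995600

step 1 [0.5y] bond c/2=3/80: DF=(206587/200000 − 3/80·(0))/(1+3/80) = 2489/2500 ≈ 0.995600
step 2 [1y] bond c/2=29/800: DF=(8151789/8000000 − 29/800·(0.995600))/(1+29/800) = 1897/2000 ≈ 0.948500
step 3 [1.5y] bond c/2=1/80: DF=(748279/800000 − 1/80·(0.995600+0.948500))/(1+1/80) = 4499/5000 ≈ 0.899800
step 4 [2y] bond c/2=3/80: DF=(12363/12500 − 3/80·(0.995600+0.948500+0.899800))/(1+3/80) = 1701/2000 ≈ 0.850500
step 5 [2.5y] bond c/2=27/800: DF=(1932317/2000000 − 27/800·(0.995600+0.948500+0.899800+0.850500))/(1+27/800) = 407/500 ≈ 0.814000
step 6 [3y] bond c/2=17/800: DF=(1778221/2000000 − 17/800·(0.995600+0.948500+0.899800+0.850500+0.814000))/(1+17/800) = 971/1250 ≈ 0.776800
step 7 [3.5y] swap r/2=129/3179: DF=(1 − 129/3179·(0.995600+0.948500+0.899800+0.850500+0.814000+0.776800))/(1+129/3179) = 7549/10000 ≈ 0.754900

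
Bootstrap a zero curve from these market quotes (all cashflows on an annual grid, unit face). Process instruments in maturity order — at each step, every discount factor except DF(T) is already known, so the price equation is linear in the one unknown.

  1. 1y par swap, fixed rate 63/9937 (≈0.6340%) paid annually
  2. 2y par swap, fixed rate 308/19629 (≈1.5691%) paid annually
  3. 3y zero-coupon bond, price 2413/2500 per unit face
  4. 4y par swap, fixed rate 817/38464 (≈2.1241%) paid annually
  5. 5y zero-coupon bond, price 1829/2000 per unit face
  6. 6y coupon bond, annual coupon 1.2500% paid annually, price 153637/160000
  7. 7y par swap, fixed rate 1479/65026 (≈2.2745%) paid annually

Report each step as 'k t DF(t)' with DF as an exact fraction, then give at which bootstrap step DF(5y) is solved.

1 1 9937/10000
2 2 2423/2500
3 3 2413/2500
4 4 9183/10000
5 5 1829/2000
6 6 556/625
7 7 8521/10000
DF(5y) is solved at step 5

step 1 [1y] swap r/1=63/9937: DF=(1 − 63/9937·(0))/(1+63/9937) = 9937/10000 ≈ 0.993700
step 2 [2y] swap r/1=308/19629: DF=(1 − 308/19629·(0.993700))/(1+308/19629) = 2423/2500 ≈ 0.969200
step 3 [3y] zero: DF = P = 2413/2500 ≈ 0.965200
step 4 [4y] swap r/1=817/38464: DF=(1 − 817/38464·(0.993700+0.969200+0.965200))/(1+817/38464) = 9183/10000 ≈ 0.918300
step 5 [5y] zero: DF = P = 1829/2000 ≈ 0.914500
step 6 [6y] bond c/1=1/80: DF=(153637/160000 − 1/80·(0.993700+0.969200+0.965200+0.918300+0.914500))/(1+1/80) = 556/625 ≈ 0.889600
step 7 [7y] swap r/1=1479/65026: DF=(1 − 1479/65026·(0.993700+0.969200+0.965200+0.918300+0.914500+0.889600))/(1+1479/65026) = 8521/10000 ≈ 0.852100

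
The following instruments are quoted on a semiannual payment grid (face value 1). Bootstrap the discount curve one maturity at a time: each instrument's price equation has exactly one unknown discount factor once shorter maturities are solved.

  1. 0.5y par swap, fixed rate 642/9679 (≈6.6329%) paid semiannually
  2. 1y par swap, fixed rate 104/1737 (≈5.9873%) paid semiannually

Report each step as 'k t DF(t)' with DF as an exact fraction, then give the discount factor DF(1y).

step 1 [0.5y] swap r/2=321/9679: DF=(1 − 321/9679·(0))/(1+321/9679) = 9679/10000 ≈ 0.967900
step 2 [1y] swap r/2=52/1737: DF=(1 − 52/1737·(0.967900))/(1+52/1737) = 2357/2500 ≈ 0.942800

1 1/2 9679/10000
2 1 2357/2500
DF(1y) = 2357/2500 ≈ 0.942800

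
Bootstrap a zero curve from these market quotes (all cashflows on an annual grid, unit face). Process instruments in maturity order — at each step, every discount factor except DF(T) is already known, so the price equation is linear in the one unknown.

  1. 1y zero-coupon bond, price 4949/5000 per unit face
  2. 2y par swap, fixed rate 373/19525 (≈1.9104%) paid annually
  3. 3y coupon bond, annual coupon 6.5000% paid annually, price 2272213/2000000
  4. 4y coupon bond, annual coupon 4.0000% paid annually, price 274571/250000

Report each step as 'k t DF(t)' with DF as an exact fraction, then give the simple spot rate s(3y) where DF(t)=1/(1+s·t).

1 1 4949/5000
2 2 9627/10000
3 3 2369/2500
4 4 1889/2000
s(3y) = (1/(2369/2500) − 1)/(3) = 131/7107 ≈ 1.8433%

step 1 [1y] zero: DF = P = 4949/5000 ≈ 0.989800
step 2 [2y] swap r/1=373/19525: DF=(1 − 373/19525·(0.989800))/(1+373/19525) = 9627/10000 ≈ 0.962700
step 3 [3y] bond c/1=13/200: DF=(2272213/2000000 − 13/200·(0.989800+0.962700))/(1+13/200) = 2369/2500 ≈ 0.947600
step 4 [4y] bond c/1=1/25: DF=(274571/250000 − 1/25·(0.989800+0.962700+0.947600))/(1+1/25) = 1889/2000 ≈ 0.944500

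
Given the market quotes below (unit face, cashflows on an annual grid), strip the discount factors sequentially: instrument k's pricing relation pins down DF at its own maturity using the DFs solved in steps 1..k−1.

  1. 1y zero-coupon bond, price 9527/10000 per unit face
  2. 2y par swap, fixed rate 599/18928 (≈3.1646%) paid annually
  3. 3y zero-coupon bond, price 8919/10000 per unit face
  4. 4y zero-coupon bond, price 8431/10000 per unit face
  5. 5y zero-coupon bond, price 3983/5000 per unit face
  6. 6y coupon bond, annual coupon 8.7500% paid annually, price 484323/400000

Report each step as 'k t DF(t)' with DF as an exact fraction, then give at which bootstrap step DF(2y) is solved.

1 1 9527/10000
2 2 9401/10000
3 3 8919/10000
4 4 8431/10000
5 5 3983/5000
6 6 3787/5000
DF(2y) is solved at step 2

step 1 [1y] zero: DF = P = 9527/10000 ≈ 0.952700
step 2 [2y] swap r/1=599/18928: DF=(1 − 599/18928·(0.952700))/(1+599/18928) = 9401/10000 ≈ 0.940100
step 3 [3y] zero: DF = P = 8919/10000 ≈ 0.891900
step 4 [4y] zero: DF = P = 8431/10000 ≈ 0.843100
step 5 [5y] zero: DF = P = 3983/5000 ≈ 0.796600
step 6 [6y] bond c/1=7/80: DF=(484323/400000 − 7/80·(0.952700+0.940100+0.891900+0.843100+0.796600))/(1+7/80) = 3787/5000 ≈ 0.757400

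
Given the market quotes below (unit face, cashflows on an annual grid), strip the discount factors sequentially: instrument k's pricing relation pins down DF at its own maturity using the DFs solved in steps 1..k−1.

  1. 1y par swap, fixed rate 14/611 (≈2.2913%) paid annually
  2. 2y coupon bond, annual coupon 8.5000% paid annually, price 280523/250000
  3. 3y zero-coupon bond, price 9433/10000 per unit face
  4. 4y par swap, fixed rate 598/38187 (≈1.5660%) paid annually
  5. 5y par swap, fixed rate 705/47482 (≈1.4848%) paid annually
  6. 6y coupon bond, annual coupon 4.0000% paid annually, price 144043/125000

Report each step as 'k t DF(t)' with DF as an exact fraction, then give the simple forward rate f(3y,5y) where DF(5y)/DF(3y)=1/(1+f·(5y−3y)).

step 1 [1y] swap r/1=14/611: DF=(1 − 14/611·(0))/(1+14/611) = 611/625 ≈ 0.977600
step 2 [2y] bond c/1=17/200: DF=(280523/250000 − 17/200·(0.977600))/(1+17/200) = 1197/1250 ≈ 0.957600
step 3 [3y] zero: DF = P = 9433/10000 ≈ 0.943300
step 4 [4y] swap r/1=598/38187: DF=(1 − 598/38187·(0.977600+0.957600+0.943300))/(1+598/38187) = 4701/5000 ≈ 0.940200
step 5 [5y] swap r/1=705/47482: DF=(1 − 705/47482·(0.977600+0.957600+0.943300+0.940200))/(1+705/47482) = 1859/2000 ≈ 0.929500
step 6 [6y] bond c/1=1/25: DF=(144043/125000 − 1/25·(0.977600+0.957600+0.943300+0.940200+0.929500))/(1+1/25) = 4627/5000 ≈ 0.925400

1 1 611/625
2 2 1197/1250
3 3 9433/10000
4 4 4701/5000
5 5 1859/2000
6 6 4627/5000
f(3y,5y) = ((9433/10000)/(1859/2000) − 1)/(2) = 69/9295 ≈ 0.7423%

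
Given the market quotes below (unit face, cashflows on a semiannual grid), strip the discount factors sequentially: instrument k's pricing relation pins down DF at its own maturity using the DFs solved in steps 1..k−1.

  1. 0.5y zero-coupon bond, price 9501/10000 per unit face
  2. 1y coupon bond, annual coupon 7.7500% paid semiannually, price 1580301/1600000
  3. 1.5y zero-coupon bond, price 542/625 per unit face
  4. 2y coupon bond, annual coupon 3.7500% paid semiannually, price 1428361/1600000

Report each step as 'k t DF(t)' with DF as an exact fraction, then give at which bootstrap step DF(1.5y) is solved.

1 1/2 9501/10000
2 1 4577/5000
3 3/2 542/625
4 2 413/500
DF(1.5y) is solved at step 3

step 1 [0.5y] zero: DF = P = 9501/10000 ≈ 0.950100
step 2 [1y] bond c/2=31/800: DF=(1580301/1600000 − 31/800·(0.950100))/(1+31/800) = 4577/5000 ≈ 0.915400
step 3 [1.5y] zero: DF = P = 542/625 ≈ 0.867200
step 4 [2y] bond c/2=3/160: DF=(1428361/1600000 − 3/160·(0.950100+0.915400+0.867200))/(1+3/160) = 413/500 ≈ 0.826000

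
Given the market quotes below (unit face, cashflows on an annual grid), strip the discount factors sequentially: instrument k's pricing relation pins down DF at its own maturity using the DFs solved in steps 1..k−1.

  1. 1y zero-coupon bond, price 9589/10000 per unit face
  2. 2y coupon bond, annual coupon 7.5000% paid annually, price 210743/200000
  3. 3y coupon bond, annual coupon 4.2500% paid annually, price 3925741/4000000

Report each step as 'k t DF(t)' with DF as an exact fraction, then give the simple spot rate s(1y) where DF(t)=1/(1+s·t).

step 1 [1y] zero: DF = P = 9589/10000 ≈ 0.958900
step 2 [2y] bond c/1=3/40: DF=(210743/200000 − 3/40·(0.958900))/(1+3/40) = 9133/10000 ≈ 0.913300
step 3 [3y] bond c/1=17/400: DF=(3925741/4000000 − 17/400·(0.958900+0.913300))/(1+17/400) = 8651/10000 ≈ 0.865100

1 1 9589/10000
2 2 9133/10000
3 3 8651/10000
s(1y) = (1/(9589/10000) − 1)/(1) = 411/9589 ≈ 4.2862%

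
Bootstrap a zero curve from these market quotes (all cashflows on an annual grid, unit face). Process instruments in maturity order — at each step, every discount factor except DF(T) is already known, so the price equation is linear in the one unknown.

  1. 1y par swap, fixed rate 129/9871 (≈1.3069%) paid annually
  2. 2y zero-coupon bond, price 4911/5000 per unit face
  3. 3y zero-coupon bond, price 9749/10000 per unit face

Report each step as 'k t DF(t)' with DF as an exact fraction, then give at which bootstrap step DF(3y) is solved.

1 1 9871/10000
2 2 4911/5000
3 3 9749/10000
DF(3y) is solved at step 3

step 1 [1y] swap r/1=129/9871: DF=(1 − 129/9871·(0))/(1+129/9871) = 9871/10000 ≈ 0.987100
step 2 [2y] zero: DF = P = 4911/5000 ≈ 0.982200
step 3 [3y] zero: DF = P = 9749/10000 ≈ 0.974900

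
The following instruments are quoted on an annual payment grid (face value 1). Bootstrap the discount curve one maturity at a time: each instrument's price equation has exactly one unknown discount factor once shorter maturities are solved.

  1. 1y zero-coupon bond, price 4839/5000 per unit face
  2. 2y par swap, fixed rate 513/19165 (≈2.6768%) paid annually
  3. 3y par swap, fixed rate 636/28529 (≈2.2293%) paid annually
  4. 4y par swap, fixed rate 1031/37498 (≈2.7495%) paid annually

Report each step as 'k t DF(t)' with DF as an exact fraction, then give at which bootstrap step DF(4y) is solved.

1 1 4839/5000
2 2 9487/10000
3 3 2341/2500
4 4 8969/10000
DF(4y) is solved at step 4

step 1 [1y] zero: DF = P = 4839/5000 ≈ 0.967800
step 2 [2y] swap r/1=513/19165: DF=(1 − 513/19165·(0.967800))/(1+513/19165) = 9487/10000 ≈ 0.948700
step 3 [3y] swap r/1=636/28529: DF=(1 − 636/28529·(0.967800+0.948700))/(1+636/28529) = 2341/2500 ≈ 0.936400
step 4 [4y] swap r/1=1031/37498: DF=(1 − 1031/37498·(0.967800+0.948700+0.936400))/(1+1031/37498) = 8969/10000 ≈ 0.896900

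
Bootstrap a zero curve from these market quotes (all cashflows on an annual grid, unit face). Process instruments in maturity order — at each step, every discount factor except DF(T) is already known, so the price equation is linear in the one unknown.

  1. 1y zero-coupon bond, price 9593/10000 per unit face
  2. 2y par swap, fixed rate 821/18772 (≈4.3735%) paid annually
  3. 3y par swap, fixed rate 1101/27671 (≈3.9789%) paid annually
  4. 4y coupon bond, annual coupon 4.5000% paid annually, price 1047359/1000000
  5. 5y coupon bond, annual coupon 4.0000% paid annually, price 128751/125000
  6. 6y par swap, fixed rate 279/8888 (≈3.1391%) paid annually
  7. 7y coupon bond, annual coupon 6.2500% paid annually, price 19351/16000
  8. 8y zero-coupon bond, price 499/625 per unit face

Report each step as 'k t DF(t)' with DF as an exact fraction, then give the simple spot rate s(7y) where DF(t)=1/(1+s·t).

step 1 [1y] zero: DF = P = 9593/10000 ≈ 0.959300
step 2 [2y] swap r/1=821/18772: DF=(1 − 821/18772·(0.959300))/(1+821/18772) = 9179/10000 ≈ 0.917900
step 3 [3y] swap r/1=1101/27671: DF=(1 − 1101/27671·(0.959300+0.917900))/(1+1101/27671) = 8899/10000 ≈ 0.889900
step 4 [4y] bond c/1=9/200: DF=(1047359/1000000 − 9/200·(0.959300+0.917900+0.889900))/(1+9/200) = 8831/10000 ≈ 0.883100
step 5 [5y] bond c/1=1/25: DF=(128751/125000 − 1/25·(0.959300+0.917900+0.889900+0.883100))/(1+1/25) = 17/20 ≈ 0.850000
step 6 [6y] swap r/1=279/8888: DF=(1 − 279/8888·(0.959300+0.917900+0.889900+0.883100+0.850000))/(1+279/8888) = 4163/5000 ≈ 0.832600
step 7 [7y] bond c/1=1/16: DF=(19351/16000 − 1/16·(0.959300+0.917900+0.889900+0.883100+0.850000+0.832600))/(1+1/16) = 4123/5000 ≈ 0.824600
step 8 [8y] zero: DF = P = 499/625 ≈ 0.798400

1 1 9593/10000
2 2 9179/10000
3 3 8899/10000
4 4 8831/10000
5 5 17/20
6 6 4163/5000
7 7 4123/5000
8 8 499/625
s(7y) = (1/(4123/5000) − 1)/(7) = 877/28861 ≈ 3.0387%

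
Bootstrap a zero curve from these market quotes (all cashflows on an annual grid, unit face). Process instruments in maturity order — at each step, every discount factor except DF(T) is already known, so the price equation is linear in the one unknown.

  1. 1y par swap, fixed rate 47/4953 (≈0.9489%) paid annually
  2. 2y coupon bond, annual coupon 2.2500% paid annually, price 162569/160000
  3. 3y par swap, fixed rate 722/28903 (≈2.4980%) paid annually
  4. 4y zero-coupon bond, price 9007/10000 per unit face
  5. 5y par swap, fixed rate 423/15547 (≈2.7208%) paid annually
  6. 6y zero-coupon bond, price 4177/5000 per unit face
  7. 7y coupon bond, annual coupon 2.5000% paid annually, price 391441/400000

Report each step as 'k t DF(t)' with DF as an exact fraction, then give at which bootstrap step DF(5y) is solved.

step 1 [1y] swap r/1=47/4953: DF=(1 − 47/4953·(0))/(1+47/4953) = 4953/5000 ≈ 0.990600
step 2 [2y] bond c/1=9/400: DF=(162569/160000 − 9/400·(0.990600))/(1+9/400) = 9719/10000 ≈ 0.971900
step 3 [3y] swap r/1=722/28903: DF=(1 − 722/28903·(0.990600+0.971900))/(1+722/28903) = 4639/5000 ≈ 0.927800
step 4 [4y] zero: DF = P = 9007/10000 ≈ 0.900700
step 5 [5y] swap r/1=423/15547: DF=(1 − 423/15547·(0.990600+0.971900+0.927800+0.900700))/(1+423/15547) = 8731/10000 ≈ 0.873100
step 6 [6y] zero: DF = P = 4177/5000 ≈ 0.835400
step 7 [7y] bond c/1=1/40: DF=(391441/400000 − 1/40·(0.990600+0.971900+0.927800+0.900700+0.873100+0.835400))/(1+1/40) = 4103/5000 ≈ 0.820600

1 1 4953/5000
2 2 9719/10000
3 3 4639/5000
4 4 9007/10000
5 5 8731/10000
6 6 4177/5000
7 7 4103/5000
DF(5y) is solved at step 5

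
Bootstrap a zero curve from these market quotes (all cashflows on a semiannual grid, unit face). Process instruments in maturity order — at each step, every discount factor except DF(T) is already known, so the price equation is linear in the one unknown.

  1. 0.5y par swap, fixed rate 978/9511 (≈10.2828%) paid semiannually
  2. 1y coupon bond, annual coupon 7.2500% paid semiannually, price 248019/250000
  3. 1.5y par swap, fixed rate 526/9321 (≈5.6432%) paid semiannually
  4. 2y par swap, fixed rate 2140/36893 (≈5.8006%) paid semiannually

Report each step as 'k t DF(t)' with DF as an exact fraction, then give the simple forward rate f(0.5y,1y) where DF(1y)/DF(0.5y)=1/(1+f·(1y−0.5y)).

1 1/2 9511/10000
2 1 9241/10000
3 3/2 9211/10000
4 2 893/1000
f(0.5y,1y) = ((9511/10000)/(9241/10000) − 1)/(1/2) = 540/9241 ≈ 5.8435%

step 1 [0.5y] swap r/2=489/9511: DF=(1 − 489/9511·(0))/(1+489/9511) = 9511/10000 ≈ 0.951100
step 2 [1y] bond c/2=29/800: DF=(248019/250000 − 29/800·(0.951100))/(1+29/800) = 9241/10000 ≈ 0.924100
step 3 [1.5y] swap r/2=263/9321: DF=(1 − 263/9321·(0.951100+0.924100))/(1+263/9321) = 9211/10000 ≈ 0.921100
step 4 [2y] swap r/2=1070/36893: DF=(1 − 1070/36893·(0.951100+0.924100+0.921100))/(1+1070/36893) = 893/1000 ≈ 0.893000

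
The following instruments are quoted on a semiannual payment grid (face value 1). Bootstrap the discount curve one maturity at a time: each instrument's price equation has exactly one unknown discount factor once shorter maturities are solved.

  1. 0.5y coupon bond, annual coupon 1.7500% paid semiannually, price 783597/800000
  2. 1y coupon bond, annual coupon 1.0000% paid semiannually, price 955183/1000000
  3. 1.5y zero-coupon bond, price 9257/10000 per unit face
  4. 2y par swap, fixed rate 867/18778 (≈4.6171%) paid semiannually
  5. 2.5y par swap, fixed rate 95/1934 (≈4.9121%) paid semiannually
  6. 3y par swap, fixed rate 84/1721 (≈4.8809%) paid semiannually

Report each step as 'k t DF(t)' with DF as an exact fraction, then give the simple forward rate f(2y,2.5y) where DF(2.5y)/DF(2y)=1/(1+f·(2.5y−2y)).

1 1/2 971/1000
2 1 591/625
3 3/2 9257/10000
4 2 9133/10000
5 5/2 443/500
6 3 541/625
f(2y,2.5y) = ((9133/10000)/(443/500) − 1)/(1/2) = 273/4430 ≈ 6.1625%

step 1 [0.5y] bond c/2=7/800: DF=(783597/800000 − 7/800·(0))/(1+7/800) = 971/1000 ≈ 0.971000
step 2 [1y] bond c/2=1/200: DF=(955183/1000000 − 1/200·(0.971000))/(1+1/200) = 591/625 ≈ 0.945600
step 3 [1.5y] zero: DF = P = 9257/10000 ≈ 0.925700
step 4 [2y] swap r/2=867/37556: DF=(1 − 867/37556·(0.971000+0.945600+0.925700))/(1+867/37556) = 9133/10000 ≈ 0.913300
step 5 [2.5y] swap r/2=95/3868: DF=(1 − 95/3868·(0.971000+0.945600+0.925700+0.913300))/(1+95/3868) = 443/500 ≈ 0.886000
step 6 [3y] swap r/2=42/1721: DF=(1 − 42/1721·(0.971000+0.945600+0.925700+0.913300+0.886000))/(1+42/1721) = 541/625 ≈ 0.865600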